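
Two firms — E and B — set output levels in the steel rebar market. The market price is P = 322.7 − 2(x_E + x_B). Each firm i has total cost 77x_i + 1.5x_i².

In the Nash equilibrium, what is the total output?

Firm E's profit: π = x_E(322.7 − 2(x_E + x_B)) − 77x_E − 1.5x_E².
∂π/∂x_E = 245.7 − 7x_E − 2x_B = 0, so x_E = 35.1 − (2/7)x_B.
Setting x_E = x_B in the reaction function: x_E = 35.1 − (2/7)x_E, so x_E = 35.1 / (9/7) = 27.3.
Total output: 27.3 + 27.3 = 54.6.

54.6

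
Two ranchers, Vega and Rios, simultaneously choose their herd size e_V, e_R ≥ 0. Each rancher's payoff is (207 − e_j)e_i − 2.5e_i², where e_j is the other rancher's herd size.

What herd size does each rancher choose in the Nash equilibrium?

34.5

Vega's payoff is (207 − e_R)e_V − 2.5e_V².
∂π/∂e_V = 207 − e_R − 5e_V = 0, so e_V = 41.4 − 0.2e_R.
By symmetry e_R = e_V; substituting into the reaction function, 1.2e_V = 41.4 and e_V = 34.5.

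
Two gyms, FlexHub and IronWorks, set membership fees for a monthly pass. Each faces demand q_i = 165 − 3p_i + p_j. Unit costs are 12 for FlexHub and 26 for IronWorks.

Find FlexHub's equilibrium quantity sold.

88.2

FlexHub's profit: π = (p_{FlexHub} − 12)(165 − 3p_{FlexHub} + p_{IronWorks}).
∂π/∂p_{FlexHub} = 201 − 6p_{FlexHub} + p_{IronWorks} = 0 ⇒ p_{FlexHub} = 33.5 + (1/6)p_{IronWorks}.
Similarly p_{IronWorks} = 40.5 + (1/6)p_{FlexHub}.
Solving the two reaction functions simultaneously: (1 − (1/6)(1/6))p_{FlexHub} = 33.5 + (1/6)·40.5, so (35/36)p_{FlexHub} = 40.25 and p_{FlexHub} = 41.4.
Then p_{IronWorks} = 40.5 + (1/6)·41.4 = 47.4.
q_{FlexHub} = 165 − 3·41.4 + 47.4 = 88.2.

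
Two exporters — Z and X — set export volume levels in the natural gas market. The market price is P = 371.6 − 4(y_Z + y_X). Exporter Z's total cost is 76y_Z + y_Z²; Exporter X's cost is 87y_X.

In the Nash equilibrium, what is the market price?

Exporter Z's profit: π = y_Z(371.6 − 4(y_Z + y_X)) − 76y_Z − y_Z².
∂π/∂y_Z = 295.6 − 10y_Z − 4y_X = 0, so y_Z = 29.56 − 0.4y_X.
For X: ∂π/∂y_X = 284.6 − 8y_X − 4y_Z = 0 ⇒ y_X = 35.575 − 0.5y_Z.
Plugging y_X into Z's best response: y_Z = 29.56 − 0.4(35.575 − 0.5y_Z) ⇒ 0.8y_Z = 15.33, so y_Z = 19.1625.
Then y_X = 35.575 − 0.5·19.1625 = 4159/160.
Equilibrium price: P = 371.6 − 4·(1445/32) = 190.975.

190.975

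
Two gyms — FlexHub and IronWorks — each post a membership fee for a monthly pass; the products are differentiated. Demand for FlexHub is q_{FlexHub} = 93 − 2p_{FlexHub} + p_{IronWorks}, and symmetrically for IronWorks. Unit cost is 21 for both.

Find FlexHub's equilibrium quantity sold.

48

FlexHub's profit: π = (p_{FlexHub} − 21)(93 − 2p_{FlexHub} + p_{IronWorks}).
∂π/∂p_{FlexHub} = 135 − 4p_{FlexHub} + p_{IronWorks} = 0 ⇒ p_{FlexHub} = 33.75 + 0.25p_{IronWorks}.
By symmetry p_{IronWorks} = p_{FlexHub}; substituting into the reaction function, 0.75p_{FlexHub} = 33.75 and p_{FlexHub} = 45.
q_{FlexHub} = 93 − 2·45 + 45 = 48.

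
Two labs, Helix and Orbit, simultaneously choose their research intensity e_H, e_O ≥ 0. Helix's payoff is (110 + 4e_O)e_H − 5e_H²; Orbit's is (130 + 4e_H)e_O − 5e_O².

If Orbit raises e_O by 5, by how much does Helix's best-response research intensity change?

Expanding Helix's payoff: 110e_H + 4e_Oe_H − 5e_H².
∂π/∂e_H = 110 + 4e_O − 10e_H = 0, so e_H = 11 + 0.4e_O.
The reaction-function slope is 0.4, so a 5-unit rise in e_O moves e_H by 0.4 × 5 = 2. Helix's best response rises — the actions are strategic complements.

2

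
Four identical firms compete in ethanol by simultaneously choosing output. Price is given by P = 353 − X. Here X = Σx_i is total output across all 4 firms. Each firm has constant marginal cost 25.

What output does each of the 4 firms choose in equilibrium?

65.6

A representative firm's profit is π_i = x_i(353 − X) − 25x_i, with X = x_i + Σ_{j≠i} x_j.
First-order condition: 328 − 2x_i − Σ_{j≠i} x_j = 0.
Imposing symmetry (x_j = x for all j) turns Σ_{j≠i} x_j into 3x, so 328 = 5x and x = 65.6.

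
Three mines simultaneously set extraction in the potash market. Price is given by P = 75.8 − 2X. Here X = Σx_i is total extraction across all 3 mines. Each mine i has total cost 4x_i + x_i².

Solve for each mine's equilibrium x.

A representative mine's profit is π_i = x_i(75.8 − 2X) − 4x_i − x_i², with X = x_i + Σ_{j≠i} x_j.
First-order condition: 71.8 − 6x_i − 2Σ_{j≠i} x_j = 0.
Imposing symmetry (x_j = x for all j) turns Σ_{j≠i} x_j into 2x, so 71.8 = 10x and x = 7.18.

7.18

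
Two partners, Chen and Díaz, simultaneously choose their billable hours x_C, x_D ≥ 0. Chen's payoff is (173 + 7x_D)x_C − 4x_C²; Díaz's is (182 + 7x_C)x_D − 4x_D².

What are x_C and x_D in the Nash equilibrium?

177.2, 177.8

Expanding Chen's payoff: 173x_C + 7x_Dx_C − 4x_C².
∂π/∂x_C = 173 + 7x_D − 8x_C = 0, so x_C = 21.625 + 0.875x_D.
Likewise for Díaz: x_D = 22.75 + 0.875x_C.
Plugging x_D into Chen's best response: x_C = 21.625 + 0.875(22.75 + 0.875x_C) ⇒ (15/64)x_C = 1329/32, so x_C = 177.2.
Then x_D = 22.75 + 0.875·177.2 = 177.8.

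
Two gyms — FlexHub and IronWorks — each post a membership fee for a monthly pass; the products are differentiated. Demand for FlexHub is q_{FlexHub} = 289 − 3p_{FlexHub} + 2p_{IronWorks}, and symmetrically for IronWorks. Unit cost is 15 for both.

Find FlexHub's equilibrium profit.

14076.75

FlexHub's profit: π = (p_{FlexHub} − 15)(289 − 3p_{FlexHub} + 2p_{IronWorks}).
∂π/∂p_{FlexHub} = 334 − 6p_{FlexHub} + 2p_{IronWorks} = 0 ⇒ p_{FlexHub} = 167/3 + (1/3)p_{IronWorks}.
By symmetry p_{IronWorks} = p_{FlexHub}; substituting into the reaction function, (2/3)p_{FlexHub} = 167/3 and p_{FlexHub} = 83.5.
q_{FlexHub} = 289 − 3·83.5 + 2·83.5 = 205.5.
Profit = (83.5 − 15)·205.5 = 14076.75.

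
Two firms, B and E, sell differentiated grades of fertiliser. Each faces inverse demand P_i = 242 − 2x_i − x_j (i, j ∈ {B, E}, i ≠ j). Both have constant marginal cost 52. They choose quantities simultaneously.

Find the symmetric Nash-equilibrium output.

Firm B's profit: π = x_B(242 − 2x_B − x_E) − 52x_B.
∂π/∂x_B = 190 − 4x_B − x_E = 0 ⇒ x_B = 47.5 − 0.25x_E.
Setting x_B = x_E in the reaction function: x_B = 47.5 − 0.25x_B, so x_B = 47.5 / 1.25 = 38.

38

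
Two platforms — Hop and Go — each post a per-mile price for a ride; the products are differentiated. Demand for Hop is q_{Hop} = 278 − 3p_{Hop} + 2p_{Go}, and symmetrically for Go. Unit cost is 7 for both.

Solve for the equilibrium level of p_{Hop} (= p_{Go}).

74.75

Hop's profit: π = (p_{Hop} − 7)(278 − 3p_{Hop} + 2p_{Go}).
∂π/∂p_{Hop} = 299 − 6p_{Hop} + 2p_{Go} = 0 ⇒ p_{Hop} = 299/6 + (1/3)p_{Go}.
The game is symmetric, so in equilibrium p_{Go} = p_{Hop}: the reaction function gives (2/3)p_{Hop} = 299/6, hence p_{Hop} = 74.75.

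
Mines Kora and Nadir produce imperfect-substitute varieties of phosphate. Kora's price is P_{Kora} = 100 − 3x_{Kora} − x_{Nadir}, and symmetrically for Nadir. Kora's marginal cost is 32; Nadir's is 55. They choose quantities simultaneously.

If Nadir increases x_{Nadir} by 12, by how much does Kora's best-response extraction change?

Mine Kora's profit: π = x_{Kora}(100 − 3x_{Kora} − x_{Nadir}) − 32x_{Kora}.
∂π/∂x_{Kora} = 68 − 6x_{Kora} − x_{Nadir} = 0 ⇒ x_{Kora} = 34/3 − (1/6)x_{Nadir}.
The reaction-function slope is −1/6, so a 12-unit rise in x_{Nadir} moves x_{Kora} by −1/6 × 12 = −2. Kora's best response falls — the actions are strategic substitutes.

-2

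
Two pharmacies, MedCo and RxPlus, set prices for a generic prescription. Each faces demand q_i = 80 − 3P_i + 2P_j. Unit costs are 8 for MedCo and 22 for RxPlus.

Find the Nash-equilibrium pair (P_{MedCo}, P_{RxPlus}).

28.625, 33.875

MedCo's profit: π = (P_{MedCo} − 8)(80 − 3P_{MedCo} + 2P_{RxPlus}).
∂π/∂P_{MedCo} = 104 − 6P_{MedCo} + 2P_{RxPlus} = 0 ⇒ P_{MedCo} = 52/3 + (1/3)P_{RxPlus}.
Similarly P_{RxPlus} = 73/3 + (1/3)P_{MedCo}.
Solving the two reaction functions simultaneously: (1 − (1/3)(1/3))P_{MedCo} = 52/3 + (1/3)·(73/3), so (8/9)P_{MedCo} = 229/9 and P_{MedCo} = 28.625.
Then P_{RxPlus} = 73/3 + (1/3)·28.625 = 33.875.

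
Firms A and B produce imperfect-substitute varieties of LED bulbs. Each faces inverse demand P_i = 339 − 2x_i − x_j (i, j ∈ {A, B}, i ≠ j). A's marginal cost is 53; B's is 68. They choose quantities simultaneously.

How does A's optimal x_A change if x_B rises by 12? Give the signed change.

-3

Firm A's profit: π = x_A(339 − 2x_A − x_B) − 53x_A.
∂π/∂x_A = 286 − 4x_A − x_B = 0 ⇒ x_A = 71.5 − 0.25x_B.
The reaction-function slope is −0.25, so a 12-unit rise in x_B moves x_A by −0.25 × 12 = −3. A's best response falls — the actions are strategic substitutes.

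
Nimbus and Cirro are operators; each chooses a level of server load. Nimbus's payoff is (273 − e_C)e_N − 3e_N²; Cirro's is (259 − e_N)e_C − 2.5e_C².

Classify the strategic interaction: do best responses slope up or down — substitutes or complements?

Expanding Nimbus's payoff: 273e_N − e_Ce_N − 3e_N².
∂π/∂e_N = 273 − e_C − 6e_N = 0, so e_N = 45.5 − (1/6)e_C.
The best-response slope de_N/de_C = −1/6 < 0: the reaction function is downward-sloping, so the choices are strategic substitutes.

strategic substitutes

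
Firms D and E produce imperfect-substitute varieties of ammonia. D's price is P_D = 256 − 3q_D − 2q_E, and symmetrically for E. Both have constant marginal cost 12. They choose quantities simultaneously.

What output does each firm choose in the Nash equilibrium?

Firm D's profit: π = q_D(256 − 3q_D − 2q_E) − 12q_D.
∂π/∂q_D = 244 − 6q_D − 2q_E = 0 ⇒ q_D = 122/3 − (1/3)q_E.
Setting q_D = q_E in the reaction function: q_D = 122/3 − (1/3)q_D, so q_D = (122/3) / (4/3) = 30.5.

30.5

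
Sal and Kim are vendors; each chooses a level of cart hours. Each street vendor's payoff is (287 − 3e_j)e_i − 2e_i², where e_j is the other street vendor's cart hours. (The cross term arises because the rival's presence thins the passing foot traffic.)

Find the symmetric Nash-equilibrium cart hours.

Sal's payoff is (287 − 3e_K)e_S − 2e_S².
∂π/∂e_S = 287 − 3e_K − 4e_S = 0, so e_S = 71.75 − 0.75e_K.
Setting e_S = e_K in the reaction function: e_S = 71.75 − 0.75e_S, so e_S = 71.75 / 1.75 = 41.

41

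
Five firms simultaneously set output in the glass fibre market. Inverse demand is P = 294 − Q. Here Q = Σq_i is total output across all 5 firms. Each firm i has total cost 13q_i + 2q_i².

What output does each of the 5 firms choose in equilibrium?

28.1

A representative firm's profit is π_i = q_i(294 − Q) − 13q_i − 2q_i², with Q = q_i + Σ_{j≠i} q_j.
First-order condition: 281 − 6q_i − Σ_{j≠i} q_j = 0.
With identical firms, set every q_j = q: then 281 − 6q − 4q = 0, i.e. q = 281/10 = 28.1.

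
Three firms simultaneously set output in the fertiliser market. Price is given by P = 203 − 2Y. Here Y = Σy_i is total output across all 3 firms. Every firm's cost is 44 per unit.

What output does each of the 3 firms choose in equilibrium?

A representative firm's profit is π_i = y_i(203 − 2Y) − 44y_i, with Y = y_i + Σ_{j≠i} y_j.
First-order condition: 159 − 4y_i − 2Σ_{j≠i} y_j = 0.
In a symmetric equilibrium every firm chooses the same y, so Σ_{j≠i} y_j = 2y. The condition becomes 159 − 8y = 0, giving y = 159/8 = 19.875.

19.875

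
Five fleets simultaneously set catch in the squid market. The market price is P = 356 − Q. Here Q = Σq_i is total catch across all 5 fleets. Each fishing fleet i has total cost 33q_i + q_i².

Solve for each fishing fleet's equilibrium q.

A representative fishing fleet's profit is π_i = q_i(356 − Q) − 33q_i − q_i², with Q = q_i + Σ_{j≠i} q_j.
First-order condition: 323 − 4q_i − Σ_{j≠i} q_j = 0.
With identical fishing fleets, set every q_j = q: then 323 − 4q − 4q = 0, i.e. q = 323/8 = 40.375.

40.375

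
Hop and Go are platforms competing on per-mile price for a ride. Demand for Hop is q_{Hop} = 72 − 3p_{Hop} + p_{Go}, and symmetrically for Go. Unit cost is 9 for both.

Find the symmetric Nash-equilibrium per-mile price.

Hop's profit: π = (p_{Hop} − 9)(72 − 3p_{Hop} + p_{Go}).
∂π/∂p_{Hop} = 99 − 6p_{Hop} + p_{Go} = 0 ⇒ p_{Hop} = 16.5 + (1/6)p_{Go}.
Setting p_{Hop} = p_{Go} in the reaction function: p_{Hop} = 16.5 + (1/6)p_{Hop}, so p_{Hop} = 16.5 / (5/6) = 19.8.

19.8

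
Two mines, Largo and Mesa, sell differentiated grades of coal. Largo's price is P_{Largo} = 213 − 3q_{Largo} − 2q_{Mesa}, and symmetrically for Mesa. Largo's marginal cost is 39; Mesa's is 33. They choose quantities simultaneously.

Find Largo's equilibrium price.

Mine Largo's profit: π = q_{Largo}(213 − 3q_{Largo} − 2q_{Mesa}) − 39q_{Largo}.
∂π/∂q_{Largo} = 174 − 6q_{Largo} − 2q_{Mesa} = 0 ⇒ q_{Largo} = 29 − (1/3)q_{Mesa}.
Similarly q_{Mesa} = 30 − (1/3)q_{Largo}.
Substituting the second reaction function into the first: q_{Largo} = 29 − (1/3)(30 − (1/3)q_{Largo}), which gives (8/9)q_{Largo} = 19 ⇒ q_{Largo} = 21.375.
Then q_{Mesa} = 30 − (1/3)·21.375 = 22.875.
P_{Largo} = 213 − 3·21.375 − 2·22.875 = 103.125.

103.125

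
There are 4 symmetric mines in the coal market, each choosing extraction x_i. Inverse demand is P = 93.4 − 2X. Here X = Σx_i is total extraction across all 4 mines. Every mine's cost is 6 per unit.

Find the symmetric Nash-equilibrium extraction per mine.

8.74

A representative mine's profit is π_i = x_i(93.4 − 2X) − 6x_i, with X = x_i + Σ_{j≠i} x_j.
First-order condition: 87.4 − 4x_i − 2Σ_{j≠i} x_j = 0.
In a symmetric equilibrium every mine chooses the same x, so Σ_{j≠i} x_j = 3x. The condition becomes 87.4 − 10x = 0, giving x = 87.4/10 = 8.74.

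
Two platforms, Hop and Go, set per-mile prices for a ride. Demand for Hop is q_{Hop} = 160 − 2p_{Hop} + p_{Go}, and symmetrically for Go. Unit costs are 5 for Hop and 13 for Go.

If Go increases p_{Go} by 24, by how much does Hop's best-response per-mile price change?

6

Hop's profit: π = (p_{Hop} − 5)(160 − 2p_{Hop} + p_{Go}).
∂π/∂p_{Hop} = 170 − 4p_{Hop} + p_{Go} = 0 ⇒ p_{Hop} = 42.5 + 0.25p_{Go}.
The reaction-function slope is 0.25, so a 24-unit rise in p_{Go} moves p_{Hop} by 0.25 × 24 = 6. Hop's best response rises — the actions are strategic complements.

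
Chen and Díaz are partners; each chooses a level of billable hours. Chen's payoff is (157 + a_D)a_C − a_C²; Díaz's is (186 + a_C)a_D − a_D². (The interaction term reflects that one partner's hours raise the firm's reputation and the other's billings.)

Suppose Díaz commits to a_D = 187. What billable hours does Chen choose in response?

Expanding Chen's payoff: 157a_C + a_Da_C − a_C².
∂π/∂a_C = 157 + a_D − 2a_C = 0, so a_C = 78.5 + 0.5a_D.
At a_D = 187: a_C = 78.5 + 0.5·187 = 172.

172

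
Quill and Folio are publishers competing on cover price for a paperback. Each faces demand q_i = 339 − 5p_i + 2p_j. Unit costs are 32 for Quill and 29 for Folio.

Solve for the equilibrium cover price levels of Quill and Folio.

Quill's profit: π = (p_{Quill} − 32)(339 − 5p_{Quill} + 2p_{Folio}).
∂π/∂p_{Quill} = 499 − 10p_{Quill} + 2p_{Folio} = 0 ⇒ p_{Quill} = 49.9 + 0.2p_{Folio}.
Similarly p_{Folio} = 48.4 + 0.2p_{Quill}.
Solving the two reaction functions simultaneously: (1 − (0.2)(0.2))p_{Quill} = 49.9 + 0.2·48.4, so 0.96p_{Quill} = 59.58 and p_{Quill} = 62.0625.
Then p_{Folio} = 48.4 + 0.2·62.0625 = 60.8125.

62.0625, 60.8125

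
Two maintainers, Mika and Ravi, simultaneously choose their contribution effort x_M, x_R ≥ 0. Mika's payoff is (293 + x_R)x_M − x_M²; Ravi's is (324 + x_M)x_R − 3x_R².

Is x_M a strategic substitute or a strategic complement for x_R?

Expanding Mika's payoff: 293x_M + x_Rx_M − x_M².
∂π/∂x_M = 293 + x_R − 2x_M = 0, so x_M = 146.5 + 0.5x_R.
The best-response slope dx_M/dx_R = 0.5 > 0: the reaction function is upward-sloping, so the choices are strategic complements.

strategic complements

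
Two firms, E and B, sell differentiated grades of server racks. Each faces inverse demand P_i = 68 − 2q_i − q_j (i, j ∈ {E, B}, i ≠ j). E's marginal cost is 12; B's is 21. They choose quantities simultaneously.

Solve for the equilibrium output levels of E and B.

11.8, 8.8

Firm E's profit: π = q_E(68 − 2q_E − q_B) − 12q_E.
∂π/∂q_E = 56 − 4q_E − q_B = 0 ⇒ q_E = 14 − 0.25q_B.
Similarly q_B = 11.75 − 0.25q_E.
Solving the two reaction functions simultaneously: (1 − (−0.25)(−0.25))q_E = 14 − 0.25·11.75, so 0.9375q_E = 11.0625 and q_E = 11.8.
Then q_B = 11.75 − 0.25·11.8 = 8.8.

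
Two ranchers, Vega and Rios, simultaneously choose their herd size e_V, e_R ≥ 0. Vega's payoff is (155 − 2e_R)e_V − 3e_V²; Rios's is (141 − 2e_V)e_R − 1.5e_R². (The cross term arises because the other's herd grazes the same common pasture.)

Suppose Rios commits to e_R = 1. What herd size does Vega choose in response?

Expanding Vega's payoff: 155e_V − 2e_Re_V − 3e_V².
∂π/∂e_V = 155 − 2e_R − 6e_V = 0, so e_V = 155/6 − (1/3)e_R.
At e_R = 1: e_V = 155/6 − (1/3)·1 = 25.5.

25.5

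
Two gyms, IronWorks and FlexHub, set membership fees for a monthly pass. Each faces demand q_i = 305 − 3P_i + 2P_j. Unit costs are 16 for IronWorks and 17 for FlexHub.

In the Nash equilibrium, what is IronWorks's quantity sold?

217.3125

IronWorks's profit: π = (P_{IronWorks} − 16)(305 − 3P_{IronWorks} + 2P_{FlexHub}).
∂π/∂P_{IronWorks} = 353 − 6P_{IronWorks} + 2P_{FlexHub} = 0 ⇒ P_{IronWorks} = 353/6 + (1/3)P_{FlexHub}.
Similarly P_{FlexHub} = 178/3 + (1/3)P_{IronWorks}.
Solving the two reaction functions simultaneously: (1 − (1/3)(1/3))P_{IronWorks} = 353/6 + (1/3)·(178/3), so (8/9)P_{IronWorks} = 1415/18 and P_{IronWorks} = 88.4375.
Then P_{FlexHub} = 178/3 + (1/3)·88.4375 = 88.8125.
q_{IronWorks} = 305 − 3·88.4375 + 2·88.8125 = 217.3125.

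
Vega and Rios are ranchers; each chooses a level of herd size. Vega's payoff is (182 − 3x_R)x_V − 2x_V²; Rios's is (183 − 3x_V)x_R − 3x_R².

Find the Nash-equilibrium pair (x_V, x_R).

Expanding Vega's payoff: 182x_V − 3x_Rx_V − 2x_V².
∂π/∂x_V = 182 − 3x_R − 4x_V = 0, so x_V = 45.5 − 0.75x_R.
Likewise for Rios: x_R = 30.5 − 0.5x_V.
Substituting the second reaction function into the first: x_V = 45.5 − 0.75(30.5 − 0.5x_V), which gives 0.625x_V = 22.625 ⇒ x_V = 36.2.
Then x_R = 30.5 − 0.5·36.2 = 12.4.

36.2, 12.4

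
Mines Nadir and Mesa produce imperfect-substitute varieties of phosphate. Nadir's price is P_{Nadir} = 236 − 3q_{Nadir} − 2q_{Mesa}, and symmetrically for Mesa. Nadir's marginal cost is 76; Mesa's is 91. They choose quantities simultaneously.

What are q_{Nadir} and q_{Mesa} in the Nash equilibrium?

20.9375, 17.1875

Mine Nadir's profit: π = q_{Nadir}(236 − 3q_{Nadir} − 2q_{Mesa}) − 76q_{Nadir}.
∂π/∂q_{Nadir} = 160 − 6q_{Nadir} − 2q_{Mesa} = 0 ⇒ q_{Nadir} = 80/3 − (1/3)q_{Mesa}.
Similarly q_{Mesa} = 145/6 − (1/3)q_{Nadir}.
Substituting the second reaction function into the first: q_{Nadir} = 80/3 − (1/3)(145/6 − (1/3)q_{Nadir}), which gives (8/9)q_{Nadir} = 335/18 ⇒ q_{Nadir} = 20.9375.
Then q_{Mesa} = 145/6 − (1/3)·20.9375 = 17.1875.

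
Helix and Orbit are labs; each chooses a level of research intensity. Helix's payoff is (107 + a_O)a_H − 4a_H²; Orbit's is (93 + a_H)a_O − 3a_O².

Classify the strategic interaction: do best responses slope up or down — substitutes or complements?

Expanding Helix's payoff: 107a_H + a_Oa_H − 4a_H².
∂π/∂a_H = 107 + a_O − 8a_H = 0, so a_H = 13.375 + 0.125a_O.
The best-response slope da_H/da_O = 0.125 > 0: the reaction function is upward-sloping, so the choices are strategic complements.

strategic complements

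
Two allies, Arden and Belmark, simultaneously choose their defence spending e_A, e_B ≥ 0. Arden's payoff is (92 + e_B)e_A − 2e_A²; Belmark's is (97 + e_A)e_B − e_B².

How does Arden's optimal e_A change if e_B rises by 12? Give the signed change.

3

Expanding Arden's payoff: 92e_A + e_Be_A − 2e_A².
∂π/∂e_A = 92 + e_B − 4e_A = 0, so e_A = 23 + 0.25e_B.
The reaction-function slope is 0.25, so a 12-unit rise in e_B moves e_A by 0.25 × 12 = 3. Arden's best response rises — the actions are strategic complements.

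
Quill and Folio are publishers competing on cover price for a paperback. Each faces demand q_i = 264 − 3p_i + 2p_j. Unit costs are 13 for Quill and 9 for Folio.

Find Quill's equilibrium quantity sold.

Quill's profit: π = (p_{Quill} − 13)(264 − 3p_{Quill} + 2p_{Folio}).
∂π/∂p_{Quill} = 303 − 6p_{Quill} + 2p_{Folio} = 0 ⇒ p_{Quill} = 50.5 + (1/3)p_{Folio}.
Similarly p_{Folio} = 48.5 + (1/3)p_{Quill}.
Plugging p_{Folio} into Quill's best response: p_{Quill} = 50.5 + (1/3)(48.5 + (1/3)p_{Quill}) ⇒ (8/9)p_{Quill} = 200/3, so p_{Quill} = 75.
Then p_{Folio} = 48.5 + (1/3)·75 = 73.5.
q_{Quill} = 264 − 3·75 + 2·73.5 = 186.

186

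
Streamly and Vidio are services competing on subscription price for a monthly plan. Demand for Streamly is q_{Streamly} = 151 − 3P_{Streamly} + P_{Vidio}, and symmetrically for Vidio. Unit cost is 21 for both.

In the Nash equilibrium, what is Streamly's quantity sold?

65.4

Streamly's profit: π = (P_{Streamly} − 21)(151 − 3P_{Streamly} + P_{Vidio}).
∂π/∂P_{Streamly} = 214 − 6P_{Streamly} + P_{Vidio} = 0 ⇒ P_{Streamly} = 107/3 + (1/6)P_{Vidio}.
Setting P_{Streamly} = P_{Vidio} in the reaction function: P_{Streamly} = 107/3 + (1/6)P_{Streamly}, so P_{Streamly} = (107/3) / (5/6) = 42.8.
q_{Streamly} = 151 − 3·42.8 + 42.8 = 65.4.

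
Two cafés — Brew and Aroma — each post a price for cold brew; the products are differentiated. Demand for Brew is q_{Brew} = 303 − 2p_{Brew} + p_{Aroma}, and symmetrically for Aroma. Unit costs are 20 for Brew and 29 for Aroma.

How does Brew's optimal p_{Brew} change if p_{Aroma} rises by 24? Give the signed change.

Brew's profit: π = (p_{Brew} − 20)(303 − 2p_{Brew} + p_{Aroma}).
∂π/∂p_{Brew} = 343 − 4p_{Brew} + p_{Aroma} = 0 ⇒ p_{Brew} = 85.75 + 0.25p_{Aroma}.
The reaction-function slope is 0.25, so a 24-unit rise in p_{Aroma} moves p_{Brew} by 0.25 × 24 = 6. Brew's best response rises — the actions are strategic complements.

6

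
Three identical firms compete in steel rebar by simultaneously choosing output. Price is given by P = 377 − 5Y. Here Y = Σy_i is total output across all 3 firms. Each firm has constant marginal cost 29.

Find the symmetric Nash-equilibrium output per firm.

A representative firm's profit is π_i = y_i(377 − 5Y) − 29y_i, with Y = y_i + Σ_{j≠i} y_j.
First-order condition: 348 − 10y_i − 5Σ_{j≠i} y_j = 0.
Imposing symmetry (y_j = y for all j) turns Σ_{j≠i} y_j into 2y, so 348 = 20y and y = 17.4.

17.4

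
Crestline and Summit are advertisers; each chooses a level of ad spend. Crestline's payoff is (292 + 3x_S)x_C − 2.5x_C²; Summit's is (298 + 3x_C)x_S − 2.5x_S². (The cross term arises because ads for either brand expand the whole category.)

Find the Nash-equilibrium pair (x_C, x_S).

147.125, 147.875

Expanding Crestline's payoff: 292x_C + 3x_Sx_C − 2.5x_C².
∂π/∂x_C = 292 + 3x_S − 5x_C = 0, so x_C = 58.4 + 0.6x_S.
Likewise for Summit: x_S = 59.6 + 0.6x_C.
Plugging x_S into Crestline's best response: x_C = 58.4 + 0.6(59.6 + 0.6x_C) ⇒ 0.64x_C = 94.16, so x_C = 147.125.
Then x_S = 59.6 + 0.6·147.125 = 147.875.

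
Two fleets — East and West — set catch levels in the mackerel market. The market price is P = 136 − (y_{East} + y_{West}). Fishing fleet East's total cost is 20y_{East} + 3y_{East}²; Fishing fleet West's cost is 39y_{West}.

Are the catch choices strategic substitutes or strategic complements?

Fishing fleet East's profit: π = y_{East}(136 − (y_{East} + y_{West})) − 20y_{East} − 3y_{East}².
∂π/∂y_{East} = 116 − 8y_{East} − y_{West} = 0, so y_{East} = 14.5 − 0.125y_{West}.
The best-response slope dy_{East}/dy_{West} = −0.125 < 0: the reaction function is downward-sloping, so the choices are strategic substitutes.

strategic substitutes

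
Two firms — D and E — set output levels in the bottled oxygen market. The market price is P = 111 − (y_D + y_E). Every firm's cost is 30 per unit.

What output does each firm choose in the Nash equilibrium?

Firm D's profit: π = y_D(111 − (y_D + y_E)) − 30y_D.
∂π/∂y_D = 81 − 2y_D − y_E = 0, so y_D = 40.5 − 0.5y_E.
By symmetry y_E = y_D; substituting into the reaction function, 1.5y_D = 40.5 and y_D = 27.

27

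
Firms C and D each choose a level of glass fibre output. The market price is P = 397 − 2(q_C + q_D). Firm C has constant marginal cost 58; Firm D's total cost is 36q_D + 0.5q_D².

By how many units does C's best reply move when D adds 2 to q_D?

Firm C's profit: π = q_C(397 − 2(q_C + q_D)) − 58q_C.
∂π/∂q_C = 339 − 4q_C − 2q_D = 0, so q_C = 84.75 − 0.5q_D.
The reaction-function slope is −0.5, so a 2-unit rise in q_D moves q_C by −0.5 × 2 = −1. C's best response falls — the actions are strategic substitutes.

-1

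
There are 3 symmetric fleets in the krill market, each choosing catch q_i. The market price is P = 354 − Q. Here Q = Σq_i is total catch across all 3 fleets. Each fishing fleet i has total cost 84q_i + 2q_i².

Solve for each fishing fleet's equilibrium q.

33.75

A representative fishing fleet's profit is π_i = q_i(354 − Q) − 84q_i − 2q_i², with Q = q_i + Σ_{j≠i} q_j.
First-order condition: 270 − 6q_i − Σ_{j≠i} q_j = 0.
Imposing symmetry (q_j = q for all j) turns Σ_{j≠i} q_j into 2q, so 270 = 8q and q = 33.75.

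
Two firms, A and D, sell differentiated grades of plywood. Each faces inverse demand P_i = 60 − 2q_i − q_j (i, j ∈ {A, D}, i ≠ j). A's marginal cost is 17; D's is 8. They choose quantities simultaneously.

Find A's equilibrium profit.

128

Firm A's profit: π = q_A(60 − 2q_A − q_D) − 17q_A.
∂π/∂q_A = 43 − 4q_A − q_D = 0 ⇒ q_A = 10.75 − 0.25q_D.
Similarly q_D = 13 − 0.25q_A.
Substituting the second reaction function into the first: q_A = 10.75 − 0.25(13 − 0.25q_A), which gives 0.9375q_A = 7.5 ⇒ q_A = 8.
Then q_D = 13 − 0.25·8 = 11.
P_A = 60 − 2·8 − 11 = 33.
Profit = (33 − 17)·8 = 128.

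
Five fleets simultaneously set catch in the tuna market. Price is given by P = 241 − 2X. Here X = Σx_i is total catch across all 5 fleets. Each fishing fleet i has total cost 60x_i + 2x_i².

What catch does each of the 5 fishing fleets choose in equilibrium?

11.3125

A representative fishing fleet's profit is π_i = x_i(241 − 2X) − 60x_i − 2x_i², with X = x_i + Σ_{j≠i} x_j.
First-order condition: 181 − 8x_i − 2Σ_{j≠i} x_j = 0.
Imposing symmetry (x_j = x for all j) turns Σ_{j≠i} x_j into 4x, so 181 = 16x and x = 11.3125.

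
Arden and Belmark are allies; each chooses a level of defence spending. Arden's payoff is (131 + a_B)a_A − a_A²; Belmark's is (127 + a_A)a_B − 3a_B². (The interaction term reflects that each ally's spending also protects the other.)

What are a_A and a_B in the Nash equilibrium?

Expanding Arden's payoff: 131a_A + a_Ba_A − a_A².
∂π/∂a_A = 131 + a_B − 2a_A = 0, so a_A = 65.5 + 0.5a_B.
Likewise for Belmark: a_B = 127/6 + (1/6)a_A.
Solving the two reaction functions simultaneously: (1 − (0.5)(1/6))a_A = 65.5 + 0.5·(127/6), so (11/12)a_A = 913/12 and a_A = 83.
Then a_B = 127/6 + (1/6)·83 = 35.

83, 35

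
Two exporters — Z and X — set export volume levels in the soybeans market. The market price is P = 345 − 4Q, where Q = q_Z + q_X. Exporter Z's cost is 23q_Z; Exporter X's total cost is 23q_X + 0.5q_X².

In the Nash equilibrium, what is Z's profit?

3306.25

Exporter Z's profit: π = q_Z(345 − 4(q_Z + q_X)) − 23q_Z.
∂π/∂q_Z = 322 − 8q_Z − 4q_X = 0, so q_Z = 40.25 − 0.5q_X.
For X: ∂π/∂q_X = 322 − 9q_X − 4q_Z = 0 ⇒ q_X = 322/9 − (4/9)q_Z.
Plugging q_X into Z's best response: q_Z = 40.25 − 0.5(322/9 − (4/9)q_Z) ⇒ (7/9)q_Z = 805/36, so q_Z = 28.75.
Then q_X = 322/9 − (4/9)·28.75 = 23.
Price P = 345 − 4·51.75 = 138.
Z's profit: (138 − 23)·28.75 = 3306.25.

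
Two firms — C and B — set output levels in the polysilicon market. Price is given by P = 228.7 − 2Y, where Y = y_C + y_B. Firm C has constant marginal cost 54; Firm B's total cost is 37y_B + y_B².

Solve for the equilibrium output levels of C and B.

Firm C's profit: π = y_C(228.7 − 2(y_C + y_B)) − 54y_C.
∂π/∂y_C = 174.7 − 4y_C − 2y_B = 0, so y_C = 43.675 − 0.5y_B.
For B: ∂π/∂y_B = 191.7 − 6y_B − 2y_C = 0 ⇒ y_B = 31.95 − (1/3)y_C.
Substituting the second reaction function into the first: y_C = 43.675 − 0.5(31.95 − (1/3)y_C), which gives (5/6)y_C = 27.7 ⇒ y_C = 33.24.
Then y_B = 31.95 − (1/3)·33.24 = 20.87.

33.24, 20.87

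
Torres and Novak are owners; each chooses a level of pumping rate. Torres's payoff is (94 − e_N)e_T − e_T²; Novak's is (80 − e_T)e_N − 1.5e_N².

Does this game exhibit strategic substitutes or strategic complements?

Expanding Torres's payoff: 94e_T − e_Ne_T − e_T².
∂π/∂e_T = 94 − e_N − 2e_T = 0, so e_T = 47 − 0.5e_N.
The best-response slope de_T/de_N = −0.5 < 0: the reaction function is downward-sloping, so the choices are strategic substitutes.

strategic substitutes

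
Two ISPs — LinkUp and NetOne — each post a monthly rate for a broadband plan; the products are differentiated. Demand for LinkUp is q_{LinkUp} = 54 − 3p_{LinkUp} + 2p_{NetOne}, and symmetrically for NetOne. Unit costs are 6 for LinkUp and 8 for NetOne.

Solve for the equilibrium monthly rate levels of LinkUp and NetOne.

18.375, 19.125

LinkUp's profit: π = (p_{LinkUp} − 6)(54 − 3p_{LinkUp} + 2p_{NetOne}).
∂π/∂p_{LinkUp} = 72 − 6p_{LinkUp} + 2p_{NetOne} = 0 ⇒ p_{LinkUp} = 12 + (1/3)p_{NetOne}.
Similarly p_{NetOne} = 13 + (1/3)p_{LinkUp}.
Solving the two reaction functions simultaneously: (1 − (1/3)(1/3))p_{LinkUp} = 12 + (1/3)·13, so (8/9)p_{LinkUp} = 49/3 and p_{LinkUp} = 18.375.
Then p_{NetOne} = 13 + (1/3)·18.375 = 19.125.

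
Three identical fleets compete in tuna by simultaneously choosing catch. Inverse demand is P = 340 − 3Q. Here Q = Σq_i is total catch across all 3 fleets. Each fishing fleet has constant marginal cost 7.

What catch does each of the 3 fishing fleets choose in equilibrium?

A representative fishing fleet's profit is π_i = q_i(340 − 3Q) − 7q_i, with Q = q_i + Σ_{j≠i} q_j.
First-order condition: 333 − 6q_i − 3Σ_{j≠i} q_j = 0.
In a symmetric equilibrium every fishing fleet chooses the same q, so Σ_{j≠i} q_j = 2q. The condition becomes 333 − 12q = 0, giving q = 333/12 = 27.75.

27.75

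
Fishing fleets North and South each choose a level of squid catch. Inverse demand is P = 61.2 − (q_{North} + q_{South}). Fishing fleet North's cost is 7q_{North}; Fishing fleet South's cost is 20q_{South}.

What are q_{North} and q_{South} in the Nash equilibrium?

22.4, 9.4

Fishing fleet North's profit: π = q_{North}(61.2 − (q_{North} + q_{South})) − 7q_{North}.
∂π/∂q_{North} = 54.2 − 2q_{North} − q_{South} = 0, so q_{North} = 27.1 − 0.5q_{South}.
By the same steps for South: q_{South} = 20.6 − 0.5q_{North}.
Solving the two reaction functions simultaneously: (1 − (−0.5)(−0.5))q_{North} = 27.1 − 0.5·20.6, so 0.75q_{North} = 16.8 and q_{North} = 22.4.
Then q_{South} = 20.6 − 0.5·22.4 = 9.4.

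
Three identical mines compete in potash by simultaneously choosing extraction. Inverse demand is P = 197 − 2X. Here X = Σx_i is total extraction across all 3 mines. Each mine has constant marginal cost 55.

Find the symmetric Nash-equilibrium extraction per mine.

17.75

A representative mine's profit is π_i = x_i(197 − 2X) − 55x_i, with X = x_i + Σ_{j≠i} x_j.
First-order condition: 142 − 4x_i − 2Σ_{j≠i} x_j = 0.
With identical mines, set every x_j = x: then 142 − 4x − 4x = 0, i.e. x = 142/8 = 17.75.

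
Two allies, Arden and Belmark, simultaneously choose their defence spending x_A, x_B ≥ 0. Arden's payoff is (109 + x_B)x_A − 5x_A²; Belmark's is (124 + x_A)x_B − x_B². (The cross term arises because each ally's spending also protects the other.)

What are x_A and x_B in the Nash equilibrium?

18, 71

Expanding Arden's payoff: 109x_A + x_Bx_A − 5x_A².
∂π/∂x_A = 109 + x_B − 10x_A = 0, so x_A = 10.9 + 0.1x_B.
Likewise for Belmark: x_B = 62 + 0.5x_A.
Plugging x_B into Arden's best response: x_A = 10.9 + 0.1(62 + 0.5x_A) ⇒ 0.95x_A = 17.1, so x_A = 18.
Then x_B = 62 + 0.5·18 = 71.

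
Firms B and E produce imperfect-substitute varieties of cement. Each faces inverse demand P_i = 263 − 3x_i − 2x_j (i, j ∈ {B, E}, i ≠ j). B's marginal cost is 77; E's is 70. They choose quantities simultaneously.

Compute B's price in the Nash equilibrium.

Firm B's profit: π = x_B(263 − 3x_B − 2x_E) − 77x_B.
∂π/∂x_B = 186 − 6x_B − 2x_E = 0 ⇒ x_B = 31 − (1/3)x_E.
Similarly x_E = 193/6 − (1/3)x_B.
Plugging x_E into B's best response: x_B = 31 − (1/3)(193/6 − (1/3)x_B) ⇒ (8/9)x_B = 365/18, so x_B = 22.8125.
Then x_E = 193/6 − (1/3)·22.8125 = 24.5625.
P_B = 263 − 3·22.8125 − 2·24.5625 = 145.4375.

145.4375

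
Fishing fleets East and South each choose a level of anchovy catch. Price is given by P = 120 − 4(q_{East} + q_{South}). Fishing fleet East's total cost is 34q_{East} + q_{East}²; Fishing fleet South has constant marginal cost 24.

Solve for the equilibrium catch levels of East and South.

Fishing fleet East's profit: π = q_{East}(120 − 4(q_{East} + q_{South})) − 34q_{East} − q_{East}².
∂π/∂q_{East} = 86 − 10q_{East} − 4q_{South} = 0, so q_{East} = 8.6 − 0.4q_{South}.
For South: ∂π/∂q_{South} = 96 − 8q_{South} − 4q_{East} = 0 ⇒ q_{South} = 12 − 0.5q_{East}.
Solving the two reaction functions simultaneously: (1 − (−0.4)(−0.5))q_{East} = 8.6 − 0.4·12, so 0.8q_{East} = 3.8 and q_{East} = 4.75.
Then q_{South} = 12 − 0.5·4.75 = 9.625.

4.75, 9.625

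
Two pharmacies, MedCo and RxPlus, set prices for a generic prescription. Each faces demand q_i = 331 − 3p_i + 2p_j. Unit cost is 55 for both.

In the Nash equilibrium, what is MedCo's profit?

MedCo's profit: π = (p_{MedCo} − 55)(331 − 3p_{MedCo} + 2p_{RxPlus}).
∂π/∂p_{MedCo} = 496 − 6p_{MedCo} + 2p_{RxPlus} = 0 ⇒ p_{MedCo} = 248/3 + (1/3)p_{RxPlus}.
By symmetry p_{RxPlus} = p_{MedCo}; substituting into the reaction function, (2/3)p_{MedCo} = 248/3 and p_{MedCo} = 124.
q_{MedCo} = 331 − 3·124 + 2·124 = 207.
Profit = (124 − 55)·207 = 14283.

14283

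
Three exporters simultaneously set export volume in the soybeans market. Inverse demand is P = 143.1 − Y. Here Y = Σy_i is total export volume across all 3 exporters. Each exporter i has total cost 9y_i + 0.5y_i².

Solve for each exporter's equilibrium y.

26.82

A representative exporter's profit is π_i = y_i(143.1 − Y) − 9y_i − 0.5y_i², with Y = y_i + Σ_{j≠i} y_j.
First-order condition: 134.1 − 3y_i − Σ_{j≠i} y_j = 0.
With identical exporters, set every y_j = y: then 134.1 − 3y − 2y = 0, i.e. y = 134.1/5 = 26.82.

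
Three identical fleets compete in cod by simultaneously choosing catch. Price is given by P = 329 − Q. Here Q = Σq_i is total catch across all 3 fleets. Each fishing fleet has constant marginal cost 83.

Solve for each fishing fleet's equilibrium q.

A representative fishing fleet's profit is π_i = q_i(329 − Q) − 83q_i, with Q = q_i + Σ_{j≠i} q_j.
First-order condition: 246 − 2q_i − Σ_{j≠i} q_j = 0.
In a symmetric equilibrium every fishing fleet chooses the same q, so Σ_{j≠i} q_j = 2q. The condition becomes 246 − 4q = 0, giving q = 246/4 = 61.5.

61.5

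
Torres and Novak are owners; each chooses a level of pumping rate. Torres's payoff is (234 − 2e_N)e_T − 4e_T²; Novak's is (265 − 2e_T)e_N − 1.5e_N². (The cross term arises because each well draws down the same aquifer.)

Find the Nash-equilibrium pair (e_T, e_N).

8.6, 82.6

Expanding Torres's payoff: 234e_T − 2e_Ne_T − 4e_T².
∂π/∂e_T = 234 − 2e_N − 8e_T = 0, so e_T = 29.25 − 0.25e_N.
Likewise for Novak: e_N = 265/3 − (2/3)e_T.
Plugging e_N into Torres's best response: e_T = 29.25 − 0.25(265/3 − (2/3)e_T) ⇒ (5/6)e_T = 43/6, so e_T = 8.6.
Then e_N = 265/3 − (2/3)·8.6 = 82.6.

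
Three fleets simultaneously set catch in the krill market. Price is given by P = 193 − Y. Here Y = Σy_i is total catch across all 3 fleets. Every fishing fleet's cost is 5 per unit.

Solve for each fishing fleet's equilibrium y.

A representative fishing fleet's profit is π_i = y_i(193 − Y) − 5y_i, with Y = y_i + Σ_{j≠i} y_j.
First-order condition: 188 − 2y_i − Σ_{j≠i} y_j = 0.
Imposing symmetry (y_j = y for all j) turns Σ_{j≠i} y_j into 2y, so 188 = 4y and y = 47.

47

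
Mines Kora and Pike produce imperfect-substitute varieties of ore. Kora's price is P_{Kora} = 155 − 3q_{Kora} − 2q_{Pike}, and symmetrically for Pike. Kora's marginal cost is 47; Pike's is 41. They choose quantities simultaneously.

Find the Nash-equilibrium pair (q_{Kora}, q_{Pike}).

13.125, 14.625

Mine Kora's profit: π = q_{Kora}(155 − 3q_{Kora} − 2q_{Pike}) − 47q_{Kora}.
∂π/∂q_{Kora} = 108 − 6q_{Kora} − 2q_{Pike} = 0 ⇒ q_{Kora} = 18 − (1/3)q_{Pike}.
Similarly q_{Pike} = 19 − (1/3)q_{Kora}.
Solving the two reaction functions simultaneously: (1 − (−1/3)(−1/3))q_{Kora} = 18 − (1/3)·19, so (8/9)q_{Kora} = 35/3 and q_{Kora} = 13.125.
Then q_{Pike} = 19 − (1/3)·13.125 = 14.625.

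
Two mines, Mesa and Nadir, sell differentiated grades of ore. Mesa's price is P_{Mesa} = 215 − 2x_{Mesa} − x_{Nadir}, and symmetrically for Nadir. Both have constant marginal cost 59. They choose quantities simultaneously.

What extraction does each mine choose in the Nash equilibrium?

Mine Mesa's profit: π = x_{Mesa}(215 − 2x_{Mesa} − x_{Nadir}) − 59x_{Mesa}.
∂π/∂x_{Mesa} = 156 − 4x_{Mesa} − x_{Nadir} = 0 ⇒ x_{Mesa} = 39 − 0.25x_{Nadir}.
Setting x_{Mesa} = x_{Nadir} in the reaction function: x_{Mesa} = 39 − 0.25x_{Mesa}, so x_{Mesa} = 39 / 1.25 = 31.2.

31.2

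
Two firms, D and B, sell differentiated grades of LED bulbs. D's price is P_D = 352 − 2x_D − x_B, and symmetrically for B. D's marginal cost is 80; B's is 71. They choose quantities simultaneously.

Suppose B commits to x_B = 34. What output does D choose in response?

Firm D's profit: π = x_D(352 − 2x_D − x_B) − 80x_D.
∂π/∂x_D = 272 − 4x_D − x_B = 0 ⇒ x_D = 68 − 0.25x_B.
At x_B = 34: x_D = 68 − 0.25·34 = 59.5.

59.5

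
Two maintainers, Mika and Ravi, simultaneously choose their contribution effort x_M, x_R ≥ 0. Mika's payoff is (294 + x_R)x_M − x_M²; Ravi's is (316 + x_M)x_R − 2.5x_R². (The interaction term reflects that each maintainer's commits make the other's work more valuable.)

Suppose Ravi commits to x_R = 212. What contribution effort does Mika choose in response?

253

Expanding Mika's payoff: 294x_M + x_Rx_M − x_M².
∂π/∂x_M = 294 + x_R − 2x_M = 0, so x_M = 147 + 0.5x_R.
At x_R = 212: x_M = 147 + 0.5·212 = 253.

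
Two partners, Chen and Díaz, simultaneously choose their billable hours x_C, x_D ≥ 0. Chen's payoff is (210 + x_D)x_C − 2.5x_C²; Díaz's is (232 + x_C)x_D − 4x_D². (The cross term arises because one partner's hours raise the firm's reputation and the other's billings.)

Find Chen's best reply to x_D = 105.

Expanding Chen's payoff: 210x_C + x_Dx_C − 2.5x_C².
∂π/∂x_C = 210 + x_D − 5x_C = 0, so x_C = 42 + 0.2x_D.
At x_D = 105: x_C = 42 + 0.2·105 = 63.

63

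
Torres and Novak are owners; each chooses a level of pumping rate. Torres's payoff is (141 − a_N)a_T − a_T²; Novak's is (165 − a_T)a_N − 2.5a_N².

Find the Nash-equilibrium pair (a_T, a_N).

Expanding Torres's payoff: 141a_T − a_Na_T − a_T².
∂π/∂a_T = 141 − a_N − 2a_T = 0, so a_T = 70.5 − 0.5a_N.
Likewise for Novak: a_N = 33 − 0.2a_T.
Plugging a_N into Torres's best response: a_T = 70.5 − 0.5(33 − 0.2a_T) ⇒ 0.9a_T = 54, so a_T = 60.
Then a_N = 33 − 0.2·60 = 21.

60, 21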